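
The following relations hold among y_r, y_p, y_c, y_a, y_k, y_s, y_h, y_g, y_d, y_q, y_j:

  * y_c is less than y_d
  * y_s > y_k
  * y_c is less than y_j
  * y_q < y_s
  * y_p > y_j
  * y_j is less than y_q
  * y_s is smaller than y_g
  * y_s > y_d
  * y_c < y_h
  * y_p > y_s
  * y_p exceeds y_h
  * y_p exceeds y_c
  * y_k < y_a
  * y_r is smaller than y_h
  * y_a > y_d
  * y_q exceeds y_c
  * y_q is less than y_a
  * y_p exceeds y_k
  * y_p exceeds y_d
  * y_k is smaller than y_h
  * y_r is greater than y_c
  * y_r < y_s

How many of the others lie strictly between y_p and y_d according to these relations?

The relations place y_d below y_p. An element lies strictly between them when it is forced above y_d and also forced below y_p.
Above y_d: {y_s, y_g, y_a}. Below y_p: {y_c, y_j, y_r, y_k, y_q, y_h, y_s}.
Intersection: {y_s} — 1.

1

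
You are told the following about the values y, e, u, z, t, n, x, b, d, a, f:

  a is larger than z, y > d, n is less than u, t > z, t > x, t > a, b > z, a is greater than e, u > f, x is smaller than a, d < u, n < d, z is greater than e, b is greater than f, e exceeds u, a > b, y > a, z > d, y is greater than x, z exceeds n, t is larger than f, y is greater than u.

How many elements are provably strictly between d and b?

The relations place d below b. An element lies strictly between them when it is forced above d and also forced below b.
Above d: {u, e, z, a, t, y}. Below b: {n, f, u, e, z}.
Intersection: {u, e, z} — 3.

3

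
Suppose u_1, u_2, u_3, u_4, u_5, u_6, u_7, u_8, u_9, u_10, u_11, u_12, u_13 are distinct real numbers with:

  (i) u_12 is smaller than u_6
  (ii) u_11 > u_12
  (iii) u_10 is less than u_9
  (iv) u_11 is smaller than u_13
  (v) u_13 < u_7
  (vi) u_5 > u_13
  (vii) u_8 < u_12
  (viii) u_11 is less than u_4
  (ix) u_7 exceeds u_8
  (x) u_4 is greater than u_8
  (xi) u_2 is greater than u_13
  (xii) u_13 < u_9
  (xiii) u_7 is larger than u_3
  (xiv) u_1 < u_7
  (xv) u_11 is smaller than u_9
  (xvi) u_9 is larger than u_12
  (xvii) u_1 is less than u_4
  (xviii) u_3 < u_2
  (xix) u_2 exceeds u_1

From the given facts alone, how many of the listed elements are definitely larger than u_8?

From u_8 the given relations immediately reach u_12, u_7, u_4.
From those, u_11, u_6, u_9 — 6 in total.
From those, u_13 — 7 in total.
From those, u_5, u_2 — 9 in total.
No other element is forced above u_8 by the given relations, so the count is 9.

9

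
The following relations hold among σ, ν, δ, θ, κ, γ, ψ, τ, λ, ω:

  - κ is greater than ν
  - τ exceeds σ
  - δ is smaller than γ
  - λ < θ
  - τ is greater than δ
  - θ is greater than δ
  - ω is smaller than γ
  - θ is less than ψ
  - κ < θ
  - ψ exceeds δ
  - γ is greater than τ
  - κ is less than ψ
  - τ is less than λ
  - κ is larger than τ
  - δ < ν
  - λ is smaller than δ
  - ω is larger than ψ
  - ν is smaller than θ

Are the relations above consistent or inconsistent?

We have δ < τ stated directly, yet also τ < λ < δ by chaining the others — so τ < δ. Contradiction.

inconsistent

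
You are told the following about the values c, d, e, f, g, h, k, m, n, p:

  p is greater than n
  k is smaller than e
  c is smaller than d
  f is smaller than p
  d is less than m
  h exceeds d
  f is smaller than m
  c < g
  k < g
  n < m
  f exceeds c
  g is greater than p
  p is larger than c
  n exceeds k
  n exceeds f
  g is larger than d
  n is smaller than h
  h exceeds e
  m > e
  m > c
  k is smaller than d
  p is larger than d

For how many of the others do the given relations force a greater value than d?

The elements the relations force above d are p, h, g, m — no chain reaches any other.
That is 4.

4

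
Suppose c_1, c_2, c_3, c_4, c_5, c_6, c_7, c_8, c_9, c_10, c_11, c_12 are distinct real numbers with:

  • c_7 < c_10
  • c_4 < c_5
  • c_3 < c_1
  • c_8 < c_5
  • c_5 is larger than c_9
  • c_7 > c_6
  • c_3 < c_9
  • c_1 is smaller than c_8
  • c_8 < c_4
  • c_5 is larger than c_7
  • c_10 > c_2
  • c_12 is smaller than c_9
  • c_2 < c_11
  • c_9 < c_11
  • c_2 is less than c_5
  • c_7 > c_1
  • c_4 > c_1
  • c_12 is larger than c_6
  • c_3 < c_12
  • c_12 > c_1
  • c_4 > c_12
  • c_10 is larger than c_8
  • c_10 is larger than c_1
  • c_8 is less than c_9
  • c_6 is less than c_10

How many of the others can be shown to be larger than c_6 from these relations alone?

7

The elements the relations force above c_6 are c_7, c_12, c_10, c_9, c_4, c_5, c_11 — no chain reaches any other.
That is 7.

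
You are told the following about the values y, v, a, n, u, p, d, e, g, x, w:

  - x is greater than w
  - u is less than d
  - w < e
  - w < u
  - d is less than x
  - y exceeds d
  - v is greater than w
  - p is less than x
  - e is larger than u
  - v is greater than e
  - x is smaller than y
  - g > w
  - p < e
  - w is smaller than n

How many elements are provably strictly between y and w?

3

The relations place w below y. An element lies strictly between them when it is forced above w and also forced below y.
Above w: {u, d, e, g, v, x, n}. Below y: {u, d, p, x}.
Intersection: {u, d, x} — 3.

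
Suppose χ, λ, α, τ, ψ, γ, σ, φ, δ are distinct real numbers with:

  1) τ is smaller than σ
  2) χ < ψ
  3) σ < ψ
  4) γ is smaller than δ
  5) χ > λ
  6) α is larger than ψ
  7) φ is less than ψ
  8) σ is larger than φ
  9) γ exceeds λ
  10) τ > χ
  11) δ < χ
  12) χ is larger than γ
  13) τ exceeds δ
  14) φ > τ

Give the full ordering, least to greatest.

λ < γ < δ < χ < τ < φ < σ < ψ < α

Nothing is placed below λ, so it is least; from there λ < γ; γ < δ; δ < χ; χ < τ; τ < φ; φ < σ; σ < ψ; ψ < α, each given directly.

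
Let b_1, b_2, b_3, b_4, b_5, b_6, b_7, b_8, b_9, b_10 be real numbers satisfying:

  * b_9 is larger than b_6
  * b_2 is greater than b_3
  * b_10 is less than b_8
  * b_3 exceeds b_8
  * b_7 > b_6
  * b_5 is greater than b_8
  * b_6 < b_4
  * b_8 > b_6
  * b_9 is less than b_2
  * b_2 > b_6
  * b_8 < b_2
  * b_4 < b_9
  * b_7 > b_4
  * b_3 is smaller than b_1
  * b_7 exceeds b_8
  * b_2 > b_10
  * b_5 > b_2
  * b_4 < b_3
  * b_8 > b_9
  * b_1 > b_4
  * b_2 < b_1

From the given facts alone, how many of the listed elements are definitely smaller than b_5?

Directly below b_5: b_8, b_2.
One step further: b_6, b_10, b_9, b_3 (6 so far).
One step further: b_4 (7 so far).
Nothing else is reachable below b_5; 7 in all.

7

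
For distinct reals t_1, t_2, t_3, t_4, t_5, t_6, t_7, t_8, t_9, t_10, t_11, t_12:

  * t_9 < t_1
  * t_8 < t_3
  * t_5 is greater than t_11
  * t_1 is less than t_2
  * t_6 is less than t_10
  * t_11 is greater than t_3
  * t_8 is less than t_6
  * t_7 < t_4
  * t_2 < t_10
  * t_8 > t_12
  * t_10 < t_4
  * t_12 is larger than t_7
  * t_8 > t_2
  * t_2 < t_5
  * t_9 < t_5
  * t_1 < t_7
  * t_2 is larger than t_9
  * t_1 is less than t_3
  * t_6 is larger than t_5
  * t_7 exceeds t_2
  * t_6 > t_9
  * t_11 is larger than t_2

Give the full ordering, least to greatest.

Each adjacent pair is fixed by a given relation: t_9 < t_1; t_1 < t_2; t_2 < t_7; t_7 < t_12; t_12 < t_8; t_8 < t_3; t_3 < t_11; t_11 < t_5; t_5 < t_6; t_6 < t_10; t_10 < t_4. Chaining them end to end gives the full order.

t_9 < t_1 < t_2 < t_7 < t_12 < t_8 < t_3 < t_11 < t_5 < t_6 < t_10 < t_4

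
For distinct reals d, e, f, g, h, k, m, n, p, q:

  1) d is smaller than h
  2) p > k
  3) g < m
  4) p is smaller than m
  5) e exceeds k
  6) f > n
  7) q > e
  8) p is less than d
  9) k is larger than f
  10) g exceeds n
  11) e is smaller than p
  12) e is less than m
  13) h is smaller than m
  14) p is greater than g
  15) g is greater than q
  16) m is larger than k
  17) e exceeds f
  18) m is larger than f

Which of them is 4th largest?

p

Chaining the given pairs: n < f < k < e < q < g < p < d < h < m.
Counting 4 from the largest end gives p.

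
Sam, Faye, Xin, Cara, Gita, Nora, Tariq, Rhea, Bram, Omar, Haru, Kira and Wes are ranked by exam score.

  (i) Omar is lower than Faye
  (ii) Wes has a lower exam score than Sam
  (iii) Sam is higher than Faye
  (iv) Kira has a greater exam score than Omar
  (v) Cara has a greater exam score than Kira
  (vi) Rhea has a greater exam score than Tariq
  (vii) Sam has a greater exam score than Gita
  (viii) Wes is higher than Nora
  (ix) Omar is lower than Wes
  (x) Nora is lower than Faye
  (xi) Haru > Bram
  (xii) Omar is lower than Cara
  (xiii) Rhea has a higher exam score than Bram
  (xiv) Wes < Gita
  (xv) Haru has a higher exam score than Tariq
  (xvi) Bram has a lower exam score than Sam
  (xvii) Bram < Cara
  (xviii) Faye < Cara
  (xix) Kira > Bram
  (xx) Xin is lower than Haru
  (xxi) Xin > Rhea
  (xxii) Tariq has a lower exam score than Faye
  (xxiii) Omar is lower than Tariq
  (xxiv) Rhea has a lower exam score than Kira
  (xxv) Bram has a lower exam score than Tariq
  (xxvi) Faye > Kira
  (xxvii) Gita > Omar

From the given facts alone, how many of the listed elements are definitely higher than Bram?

From Bram the given relations immediately reach Tariq, Rhea, Kira, Cara, Haru, Sam.
From those, Xin, Faye — 8 in total.
Nothing else is reachable above Bram; 8 in all.

8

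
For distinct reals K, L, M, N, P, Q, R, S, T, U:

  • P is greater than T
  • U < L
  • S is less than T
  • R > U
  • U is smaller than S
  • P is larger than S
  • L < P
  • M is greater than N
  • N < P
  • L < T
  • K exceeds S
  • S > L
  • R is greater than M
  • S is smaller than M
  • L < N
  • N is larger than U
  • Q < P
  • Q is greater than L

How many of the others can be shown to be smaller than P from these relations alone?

The elements the relations force below P are U, L, N, S, Q, T — no chain reaches any other.
That is 6.

6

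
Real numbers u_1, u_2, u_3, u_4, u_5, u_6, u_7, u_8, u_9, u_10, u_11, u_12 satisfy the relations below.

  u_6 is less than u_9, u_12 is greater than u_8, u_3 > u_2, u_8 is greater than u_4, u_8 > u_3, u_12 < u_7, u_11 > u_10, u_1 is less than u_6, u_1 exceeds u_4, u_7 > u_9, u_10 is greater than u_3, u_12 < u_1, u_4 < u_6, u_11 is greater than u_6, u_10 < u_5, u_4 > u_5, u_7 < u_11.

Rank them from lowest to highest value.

Nothing is placed below u_2, so it is least; from there u_2 < u_3; u_3 < u_10; u_10 < u_5; u_5 < u_4; u_4 < u_8; u_8 < u_12; u_12 < u_1; u_1 < u_6; u_6 < u_9; u_9 < u_7; u_7 < u_11, each given directly.

u_2 < u_3 < u_10 < u_5 < u_4 < u_8 < u_12 < u_1 < u_6 < u_9 < u_7 < u_11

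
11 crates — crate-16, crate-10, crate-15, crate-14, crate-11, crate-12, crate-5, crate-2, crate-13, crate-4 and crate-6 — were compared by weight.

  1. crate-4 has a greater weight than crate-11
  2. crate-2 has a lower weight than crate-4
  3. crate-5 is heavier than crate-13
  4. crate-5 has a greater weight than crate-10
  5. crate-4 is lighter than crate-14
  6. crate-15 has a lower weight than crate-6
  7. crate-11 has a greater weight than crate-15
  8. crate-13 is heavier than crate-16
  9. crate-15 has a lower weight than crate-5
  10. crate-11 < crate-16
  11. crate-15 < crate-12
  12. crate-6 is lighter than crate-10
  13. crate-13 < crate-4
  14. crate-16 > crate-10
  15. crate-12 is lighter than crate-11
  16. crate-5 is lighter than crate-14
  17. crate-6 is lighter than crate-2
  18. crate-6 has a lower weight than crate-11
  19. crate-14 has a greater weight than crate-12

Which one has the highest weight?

crate-14

crate-15 is not greatest since crate-15 < crate-12; crate-6 is not greatest since crate-6 < crate-2; crate-12 is not greatest since crate-12 < crate-14; crate-11 is not greatest since crate-11 < crate-16; crate-10 is not greatest since crate-10 < crate-5; crate-16 is not greatest since crate-16 < crate-13; crate-2 is not greatest since crate-2 < crate-4; crate-13 is not greatest since crate-13 < crate-5; crate-4 is not greatest since crate-4 < crate-14; crate-5 is not greatest since crate-5 < crate-14.
Only crate-14 has nothing above it, so crate-14 is the highest weight.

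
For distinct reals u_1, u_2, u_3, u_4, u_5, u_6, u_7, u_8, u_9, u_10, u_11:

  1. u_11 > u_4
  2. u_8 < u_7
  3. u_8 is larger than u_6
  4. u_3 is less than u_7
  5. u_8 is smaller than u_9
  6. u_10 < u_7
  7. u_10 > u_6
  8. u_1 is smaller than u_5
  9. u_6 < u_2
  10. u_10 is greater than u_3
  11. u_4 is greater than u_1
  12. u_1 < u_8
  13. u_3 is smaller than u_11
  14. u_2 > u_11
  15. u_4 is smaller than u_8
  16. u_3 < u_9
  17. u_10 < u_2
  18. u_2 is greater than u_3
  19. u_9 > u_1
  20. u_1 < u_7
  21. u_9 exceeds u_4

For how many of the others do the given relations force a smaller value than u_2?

Directly below u_2: u_3, u_11, u_6, u_10.
One step further: u_4 (5 so far).
One step further: u_1 (6 so far).
No other element is forced below u_2 by the given relations, so the count is 6.

6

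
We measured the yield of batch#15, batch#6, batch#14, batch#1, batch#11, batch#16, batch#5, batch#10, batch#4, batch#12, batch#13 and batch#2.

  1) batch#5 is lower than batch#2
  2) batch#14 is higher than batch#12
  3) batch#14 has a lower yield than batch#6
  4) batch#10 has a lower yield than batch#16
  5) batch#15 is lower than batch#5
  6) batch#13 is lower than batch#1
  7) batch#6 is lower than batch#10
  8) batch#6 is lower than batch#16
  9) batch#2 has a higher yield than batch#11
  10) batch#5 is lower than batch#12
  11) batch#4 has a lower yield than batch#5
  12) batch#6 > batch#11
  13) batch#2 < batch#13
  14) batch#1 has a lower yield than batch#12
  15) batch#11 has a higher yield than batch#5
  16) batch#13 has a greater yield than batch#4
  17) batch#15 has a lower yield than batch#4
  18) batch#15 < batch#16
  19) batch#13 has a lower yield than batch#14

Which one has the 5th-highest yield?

The consecutive relations fix a unique order: batch#15 < batch#4 < batch#5 < batch#11 < batch#2 < batch#13 < batch#1 < batch#12 < batch#14 < batch#6 < batch#10 < batch#16.
The 5th largest is batch#12.

batch#12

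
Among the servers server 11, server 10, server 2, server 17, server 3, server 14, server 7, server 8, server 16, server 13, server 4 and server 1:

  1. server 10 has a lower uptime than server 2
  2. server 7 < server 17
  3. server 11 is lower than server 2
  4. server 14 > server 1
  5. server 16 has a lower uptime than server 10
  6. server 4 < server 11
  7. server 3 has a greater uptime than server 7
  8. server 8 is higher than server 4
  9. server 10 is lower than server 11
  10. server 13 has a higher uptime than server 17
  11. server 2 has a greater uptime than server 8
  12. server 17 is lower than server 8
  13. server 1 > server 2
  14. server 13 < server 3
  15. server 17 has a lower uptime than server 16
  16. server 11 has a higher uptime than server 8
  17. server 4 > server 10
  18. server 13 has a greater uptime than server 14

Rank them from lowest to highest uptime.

Nothing is placed below server 7, so it is least; from there server 7 < server 17; server 17 < server 16; server 16 < server 10; server 10 < server 4; server 4 < server 8; server 8 < server 11; server 11 < server 2; server 2 < server 1; server 1 < server 14; server 14 < server 13; server 13 < server 3, each given directly.

server 7 < server 17 < server 16 < server 10 < server 4 < server 8 < server 11 < server 2 < server 1 < server 14 < server 13 < server 3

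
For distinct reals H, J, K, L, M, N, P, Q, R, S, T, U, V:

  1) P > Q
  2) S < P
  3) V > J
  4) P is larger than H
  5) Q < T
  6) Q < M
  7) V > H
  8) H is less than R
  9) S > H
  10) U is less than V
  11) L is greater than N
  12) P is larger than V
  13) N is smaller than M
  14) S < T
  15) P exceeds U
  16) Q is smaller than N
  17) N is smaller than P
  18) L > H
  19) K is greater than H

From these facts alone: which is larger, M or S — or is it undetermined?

undetermined

Following every chain through S: above S we get P, T; below S we get H.
M is not reached, and no chain runs the other way from M to S.
So the given relations leave the order of S and M undetermined.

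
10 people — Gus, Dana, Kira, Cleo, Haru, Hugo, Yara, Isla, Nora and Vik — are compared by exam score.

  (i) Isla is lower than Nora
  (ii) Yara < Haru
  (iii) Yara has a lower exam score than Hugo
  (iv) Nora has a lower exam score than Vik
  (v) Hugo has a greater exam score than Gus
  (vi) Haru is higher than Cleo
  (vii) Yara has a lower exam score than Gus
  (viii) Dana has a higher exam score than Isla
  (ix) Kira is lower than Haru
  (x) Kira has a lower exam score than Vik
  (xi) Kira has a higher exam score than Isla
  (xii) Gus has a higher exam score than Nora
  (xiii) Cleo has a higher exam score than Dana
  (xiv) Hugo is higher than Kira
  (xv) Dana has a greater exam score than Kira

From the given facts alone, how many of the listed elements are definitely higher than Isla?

Directly above Isla: Nora, Kira, Dana.
One step further: Gus, Cleo, Haru, Vik, Hugo (8 so far).
Nothing else is reachable above Isla; 8 in all.

8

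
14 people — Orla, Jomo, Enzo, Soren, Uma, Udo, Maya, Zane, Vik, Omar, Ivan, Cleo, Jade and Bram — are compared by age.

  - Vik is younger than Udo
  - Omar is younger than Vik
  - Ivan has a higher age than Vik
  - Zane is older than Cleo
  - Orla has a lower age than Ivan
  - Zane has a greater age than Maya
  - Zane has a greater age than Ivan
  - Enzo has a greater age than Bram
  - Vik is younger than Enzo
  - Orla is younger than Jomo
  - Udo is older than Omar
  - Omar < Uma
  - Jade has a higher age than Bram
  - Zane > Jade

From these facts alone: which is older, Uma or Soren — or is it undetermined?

Following every chain through Uma: below Uma we get Omar.
Soren is not reached, and no chain runs the other way from Soren to Uma.
So the given relations leave the order of Uma and Soren undetermined.

undetermined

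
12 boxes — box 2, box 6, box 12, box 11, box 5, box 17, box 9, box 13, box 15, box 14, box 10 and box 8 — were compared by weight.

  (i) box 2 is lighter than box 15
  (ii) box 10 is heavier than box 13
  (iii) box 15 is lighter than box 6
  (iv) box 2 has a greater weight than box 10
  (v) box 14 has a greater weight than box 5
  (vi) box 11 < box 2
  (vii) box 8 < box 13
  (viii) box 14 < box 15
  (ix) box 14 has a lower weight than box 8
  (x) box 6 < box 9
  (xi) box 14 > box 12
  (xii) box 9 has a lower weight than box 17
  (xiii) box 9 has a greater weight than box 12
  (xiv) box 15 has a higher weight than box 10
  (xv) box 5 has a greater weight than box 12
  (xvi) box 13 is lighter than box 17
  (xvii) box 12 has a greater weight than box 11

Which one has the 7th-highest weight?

Piecing the relations together gives one ordering: box 11 < box 12 < box 5 < box 14 < box 8 < box 13 < box 10 < box 2 < box 15 < box 6 < box 9 < box 17.
Counting 7 from the largest end gives box 13.

box 13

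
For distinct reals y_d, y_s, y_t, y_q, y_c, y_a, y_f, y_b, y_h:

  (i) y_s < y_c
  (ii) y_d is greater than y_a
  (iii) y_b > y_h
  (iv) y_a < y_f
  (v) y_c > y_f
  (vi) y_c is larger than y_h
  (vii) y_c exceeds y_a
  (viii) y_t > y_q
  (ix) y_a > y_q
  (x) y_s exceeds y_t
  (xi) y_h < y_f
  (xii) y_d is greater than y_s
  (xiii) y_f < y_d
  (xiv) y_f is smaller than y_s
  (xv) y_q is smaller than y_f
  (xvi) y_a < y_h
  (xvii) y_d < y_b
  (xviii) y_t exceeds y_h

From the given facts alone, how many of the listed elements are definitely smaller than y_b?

The elements the relations force below y_b are y_q, y_a, y_h, y_t, y_f, y_s, y_d — no chain reaches any other.
That is 7.

7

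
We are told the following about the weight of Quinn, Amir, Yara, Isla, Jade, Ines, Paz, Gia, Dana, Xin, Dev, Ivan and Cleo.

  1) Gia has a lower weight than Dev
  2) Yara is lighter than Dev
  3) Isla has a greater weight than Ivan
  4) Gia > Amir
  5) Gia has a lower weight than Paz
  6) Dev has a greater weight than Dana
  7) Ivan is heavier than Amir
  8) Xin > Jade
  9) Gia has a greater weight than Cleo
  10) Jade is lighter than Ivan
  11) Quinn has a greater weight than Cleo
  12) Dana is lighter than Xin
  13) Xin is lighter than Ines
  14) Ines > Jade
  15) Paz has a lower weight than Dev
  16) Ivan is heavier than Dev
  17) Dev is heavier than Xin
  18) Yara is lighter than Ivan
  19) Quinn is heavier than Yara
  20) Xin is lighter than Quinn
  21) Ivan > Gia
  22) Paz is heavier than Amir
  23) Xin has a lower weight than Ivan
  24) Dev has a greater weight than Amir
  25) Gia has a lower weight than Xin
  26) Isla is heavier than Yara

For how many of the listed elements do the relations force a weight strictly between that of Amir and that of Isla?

Chaining upward from Amir reaches: Gia, Xin, Quinn, Paz, Dev, Ines, Ivan.
Chaining downward from Isla reaches: Dana, Cleo, Jade, Yara, Gia, Xin, Paz, Dev, Ivan.
Strictly between Amir and Isla are those in both lists: Gia, Xin, Paz, Dev, Ivan — 5 elements.

5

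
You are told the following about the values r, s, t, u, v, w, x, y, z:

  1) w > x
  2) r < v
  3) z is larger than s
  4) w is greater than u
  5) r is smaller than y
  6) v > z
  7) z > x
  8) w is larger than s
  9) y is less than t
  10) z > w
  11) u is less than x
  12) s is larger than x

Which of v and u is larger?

The relevant relations are u < x; x < s; s < w; w < z; z < v.
Chaining these gives u < x < s < w < z < v.
So u < v; v is the larger of the two.

v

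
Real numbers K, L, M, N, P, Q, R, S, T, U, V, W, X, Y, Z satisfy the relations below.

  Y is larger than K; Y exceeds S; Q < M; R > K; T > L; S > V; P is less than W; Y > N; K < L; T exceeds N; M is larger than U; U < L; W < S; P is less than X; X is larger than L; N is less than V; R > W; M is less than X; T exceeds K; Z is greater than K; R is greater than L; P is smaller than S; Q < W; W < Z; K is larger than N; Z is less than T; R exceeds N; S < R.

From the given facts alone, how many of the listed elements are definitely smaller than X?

Directly below X: P, M, L.
One step further: U, Q, K (6 so far).
One step further: N (7 so far).
Nothing else is reachable below X; 7 in all.

7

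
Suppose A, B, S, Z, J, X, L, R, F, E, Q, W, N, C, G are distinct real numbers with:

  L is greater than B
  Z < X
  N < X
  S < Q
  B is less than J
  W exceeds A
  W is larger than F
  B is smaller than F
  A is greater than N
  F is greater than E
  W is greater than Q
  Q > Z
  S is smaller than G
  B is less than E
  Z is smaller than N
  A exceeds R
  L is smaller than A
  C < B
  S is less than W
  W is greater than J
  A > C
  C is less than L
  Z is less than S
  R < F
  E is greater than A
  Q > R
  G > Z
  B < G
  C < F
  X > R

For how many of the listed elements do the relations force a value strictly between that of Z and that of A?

The relations place Z below A. An element lies strictly between them when it is forced above Z and also forced below A.
Above Z: {N, S, X, E, F, Q, G, W}. Below A: {C, B, L, R, N}.
Intersection: {N} — 1.

1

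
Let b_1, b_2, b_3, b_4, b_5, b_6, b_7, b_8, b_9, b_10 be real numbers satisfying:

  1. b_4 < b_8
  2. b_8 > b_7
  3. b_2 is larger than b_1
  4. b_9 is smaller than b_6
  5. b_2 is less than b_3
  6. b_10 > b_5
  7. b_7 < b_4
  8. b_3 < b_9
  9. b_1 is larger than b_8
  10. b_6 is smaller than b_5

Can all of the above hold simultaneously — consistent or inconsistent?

Every relation is compatible with b_7 < b_4 < b_8 < b_1 < b_2 < b_3 < b_9 < b_6 < b_5 < b_10; the set is consistent.

consistent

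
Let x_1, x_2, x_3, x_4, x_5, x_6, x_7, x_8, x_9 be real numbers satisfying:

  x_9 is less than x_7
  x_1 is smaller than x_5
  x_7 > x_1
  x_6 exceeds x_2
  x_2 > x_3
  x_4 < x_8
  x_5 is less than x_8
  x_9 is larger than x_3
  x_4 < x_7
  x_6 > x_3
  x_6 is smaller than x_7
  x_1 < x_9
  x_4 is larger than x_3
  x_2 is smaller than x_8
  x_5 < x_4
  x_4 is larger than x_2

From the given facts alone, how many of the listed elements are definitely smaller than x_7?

7

The elements the relations force below x_7 are x_3, x_1, x_2, x_5, x_4, x_9, x_6 — no chain reaches any other.
That is 7.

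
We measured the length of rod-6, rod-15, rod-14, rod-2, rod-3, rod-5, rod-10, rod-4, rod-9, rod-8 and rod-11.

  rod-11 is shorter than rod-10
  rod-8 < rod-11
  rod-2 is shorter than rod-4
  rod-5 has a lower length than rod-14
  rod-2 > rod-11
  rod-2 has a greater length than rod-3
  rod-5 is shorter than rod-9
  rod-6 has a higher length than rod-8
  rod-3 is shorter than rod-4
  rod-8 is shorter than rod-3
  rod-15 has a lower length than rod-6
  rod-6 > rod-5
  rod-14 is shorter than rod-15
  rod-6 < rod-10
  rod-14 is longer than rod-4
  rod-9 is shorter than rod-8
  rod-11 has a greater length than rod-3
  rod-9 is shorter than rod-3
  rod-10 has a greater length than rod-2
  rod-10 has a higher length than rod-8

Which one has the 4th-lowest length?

The consecutive relations fix a unique order: rod-5 < rod-9 < rod-8 < rod-3 < rod-11 < rod-2 < rod-4 < rod-14 < rod-15 < rod-6 < rod-10.
The 4th smallest is rod-3.

rod-3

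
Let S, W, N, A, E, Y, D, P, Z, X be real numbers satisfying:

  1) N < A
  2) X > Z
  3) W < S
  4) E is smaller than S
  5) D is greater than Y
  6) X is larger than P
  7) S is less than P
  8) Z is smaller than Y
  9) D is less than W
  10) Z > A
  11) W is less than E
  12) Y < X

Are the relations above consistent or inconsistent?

consistent

Every relation is compatible with N < A < Z < Y < D < W < E < S < P < X; the set is consistent.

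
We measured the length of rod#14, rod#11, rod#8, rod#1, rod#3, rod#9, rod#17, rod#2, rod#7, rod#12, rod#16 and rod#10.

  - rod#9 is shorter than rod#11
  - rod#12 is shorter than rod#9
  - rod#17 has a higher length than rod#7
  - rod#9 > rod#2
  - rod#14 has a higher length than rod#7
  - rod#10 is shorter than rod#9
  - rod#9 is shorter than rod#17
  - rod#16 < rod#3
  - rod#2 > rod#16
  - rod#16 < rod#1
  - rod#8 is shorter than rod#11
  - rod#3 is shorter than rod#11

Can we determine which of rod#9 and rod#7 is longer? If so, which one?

Following every chain through rod#7: above rod#7 we get rod#17, rod#14.
rod#9 is not reached, and no chain runs the other way from rod#9 to rod#7.
So the given relations leave the order of rod#7 and rod#9 undetermined.

undetermined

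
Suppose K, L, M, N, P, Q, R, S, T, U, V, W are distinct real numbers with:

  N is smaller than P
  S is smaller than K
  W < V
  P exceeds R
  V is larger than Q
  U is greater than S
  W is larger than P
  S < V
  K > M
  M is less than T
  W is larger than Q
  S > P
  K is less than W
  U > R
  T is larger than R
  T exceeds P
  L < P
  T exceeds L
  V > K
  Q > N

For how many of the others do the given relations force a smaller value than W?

8

Directly below W: P, K, Q.
One step further: M, N, R, L, S (8 so far).
No other element is forced below W by the given relations, so the count is 8.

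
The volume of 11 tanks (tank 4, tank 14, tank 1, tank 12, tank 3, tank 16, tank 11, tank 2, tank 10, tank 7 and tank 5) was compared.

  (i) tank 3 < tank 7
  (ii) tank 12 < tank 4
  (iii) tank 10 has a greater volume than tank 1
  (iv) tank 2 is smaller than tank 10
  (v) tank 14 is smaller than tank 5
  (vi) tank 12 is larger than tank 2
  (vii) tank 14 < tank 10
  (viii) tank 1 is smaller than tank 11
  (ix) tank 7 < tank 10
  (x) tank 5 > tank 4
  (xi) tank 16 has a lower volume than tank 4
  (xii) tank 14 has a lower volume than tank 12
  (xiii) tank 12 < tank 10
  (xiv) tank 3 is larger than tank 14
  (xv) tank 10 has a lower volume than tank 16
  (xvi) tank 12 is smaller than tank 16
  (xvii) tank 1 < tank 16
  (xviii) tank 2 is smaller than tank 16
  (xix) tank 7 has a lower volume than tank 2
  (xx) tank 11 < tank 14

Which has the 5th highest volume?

tank 12

Chaining the given pairs: tank 1 < tank 11 < tank 14 < tank 3 < tank 7 < tank 2 < tank 12 < tank 10 < tank 16 < tank 4 < tank 5.
The 5th largest is tank 12.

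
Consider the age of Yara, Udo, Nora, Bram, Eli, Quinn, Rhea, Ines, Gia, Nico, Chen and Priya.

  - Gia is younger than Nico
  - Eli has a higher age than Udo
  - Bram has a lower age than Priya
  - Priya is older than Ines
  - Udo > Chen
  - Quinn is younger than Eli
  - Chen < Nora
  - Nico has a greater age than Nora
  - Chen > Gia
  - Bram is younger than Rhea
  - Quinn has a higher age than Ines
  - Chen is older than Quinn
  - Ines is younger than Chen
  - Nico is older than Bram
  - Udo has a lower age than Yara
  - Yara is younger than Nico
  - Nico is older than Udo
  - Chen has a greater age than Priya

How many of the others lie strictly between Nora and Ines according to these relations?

Chaining upward from Ines reaches: Quinn, Priya, Chen, Udo, Yara, Nico, Eli.
Chaining downward from Nora reaches: Gia, Bram, Quinn, Priya, Chen.
Strictly between Ines and Nora are those in both lists: Quinn, Priya, Chen — 3 elements.

3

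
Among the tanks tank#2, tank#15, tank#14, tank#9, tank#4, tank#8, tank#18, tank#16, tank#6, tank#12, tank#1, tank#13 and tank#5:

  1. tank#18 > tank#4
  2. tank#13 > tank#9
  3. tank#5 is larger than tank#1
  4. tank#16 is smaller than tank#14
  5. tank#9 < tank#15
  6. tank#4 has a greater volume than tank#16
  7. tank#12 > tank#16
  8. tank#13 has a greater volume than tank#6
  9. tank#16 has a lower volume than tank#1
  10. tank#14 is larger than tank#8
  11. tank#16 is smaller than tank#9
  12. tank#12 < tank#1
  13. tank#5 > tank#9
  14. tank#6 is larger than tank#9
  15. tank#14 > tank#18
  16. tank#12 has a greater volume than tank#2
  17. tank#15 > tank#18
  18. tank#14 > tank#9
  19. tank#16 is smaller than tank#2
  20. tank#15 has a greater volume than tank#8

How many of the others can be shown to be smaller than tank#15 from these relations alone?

5

The elements the relations force below tank#15 are tank#16, tank#9, tank#4, tank#8, tank#18 — no chain reaches any other.
That is 5.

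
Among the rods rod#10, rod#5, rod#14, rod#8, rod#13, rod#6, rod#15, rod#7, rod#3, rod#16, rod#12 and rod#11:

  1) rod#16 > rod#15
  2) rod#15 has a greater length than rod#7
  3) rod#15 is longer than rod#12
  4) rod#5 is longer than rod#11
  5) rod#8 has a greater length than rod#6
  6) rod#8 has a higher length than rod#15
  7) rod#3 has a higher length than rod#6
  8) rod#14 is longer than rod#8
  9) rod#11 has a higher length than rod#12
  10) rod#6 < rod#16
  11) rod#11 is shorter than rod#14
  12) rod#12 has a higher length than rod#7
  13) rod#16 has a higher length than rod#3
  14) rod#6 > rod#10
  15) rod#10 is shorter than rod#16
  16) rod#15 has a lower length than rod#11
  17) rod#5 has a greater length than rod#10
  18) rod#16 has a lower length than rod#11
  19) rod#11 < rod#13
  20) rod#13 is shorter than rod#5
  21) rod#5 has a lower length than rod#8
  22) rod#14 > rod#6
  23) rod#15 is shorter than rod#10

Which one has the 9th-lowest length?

rod#13

Chaining the given pairs: rod#7 < rod#12 < rod#15 < rod#10 < rod#6 < rod#3 < rod#16 < rod#11 < rod#13 < rod#5 < rod#8 < rod#14.
The 9th smallest is rod#13.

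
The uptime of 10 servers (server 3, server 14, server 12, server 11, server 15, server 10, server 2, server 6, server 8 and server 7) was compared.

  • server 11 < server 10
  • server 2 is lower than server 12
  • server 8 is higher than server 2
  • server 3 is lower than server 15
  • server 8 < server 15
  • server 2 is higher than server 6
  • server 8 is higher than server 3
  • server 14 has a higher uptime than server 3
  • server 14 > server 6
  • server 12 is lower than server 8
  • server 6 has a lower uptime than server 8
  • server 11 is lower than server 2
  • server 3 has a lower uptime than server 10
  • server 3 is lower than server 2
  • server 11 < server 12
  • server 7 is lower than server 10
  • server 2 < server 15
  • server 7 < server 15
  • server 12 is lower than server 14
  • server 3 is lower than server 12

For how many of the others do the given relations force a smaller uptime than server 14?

5

From server 14 the given relations immediately reach server 3, server 6, server 12.
From those, server 11, server 2 — 5 in total.
No other element is forced below server 14 by the given relations, so the count is 5.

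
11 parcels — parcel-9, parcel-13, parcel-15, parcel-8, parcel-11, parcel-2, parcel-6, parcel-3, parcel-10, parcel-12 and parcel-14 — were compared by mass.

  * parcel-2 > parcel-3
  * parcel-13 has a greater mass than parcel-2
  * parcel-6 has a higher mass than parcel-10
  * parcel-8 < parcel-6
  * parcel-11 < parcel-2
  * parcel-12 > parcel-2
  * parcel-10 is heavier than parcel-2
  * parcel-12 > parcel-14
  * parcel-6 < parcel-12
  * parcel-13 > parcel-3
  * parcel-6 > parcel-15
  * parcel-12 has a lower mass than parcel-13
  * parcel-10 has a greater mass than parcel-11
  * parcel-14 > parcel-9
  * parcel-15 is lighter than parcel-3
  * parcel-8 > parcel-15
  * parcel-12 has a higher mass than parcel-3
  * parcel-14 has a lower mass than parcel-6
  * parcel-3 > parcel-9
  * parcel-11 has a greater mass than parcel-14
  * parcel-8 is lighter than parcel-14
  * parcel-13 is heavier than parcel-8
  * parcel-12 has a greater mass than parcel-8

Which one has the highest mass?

parcel-13

parcel-9 is not greatest since parcel-9 < parcel-3; parcel-15 is not greatest since parcel-15 < parcel-8; parcel-8 is not greatest since parcel-8 < parcel-6; parcel-14 is not greatest since parcel-14 < parcel-11; parcel-11 is not greatest since parcel-11 < parcel-2; parcel-3 is not greatest since parcel-3 < parcel-13; parcel-2 is not greatest since parcel-2 < parcel-10; parcel-10 is not greatest since parcel-10 < parcel-6; parcel-6 is not greatest since parcel-6 < parcel-12; parcel-12 is not greatest since parcel-12 < parcel-13.
Only parcel-13 has nothing above it, so parcel-13 is the highest mass.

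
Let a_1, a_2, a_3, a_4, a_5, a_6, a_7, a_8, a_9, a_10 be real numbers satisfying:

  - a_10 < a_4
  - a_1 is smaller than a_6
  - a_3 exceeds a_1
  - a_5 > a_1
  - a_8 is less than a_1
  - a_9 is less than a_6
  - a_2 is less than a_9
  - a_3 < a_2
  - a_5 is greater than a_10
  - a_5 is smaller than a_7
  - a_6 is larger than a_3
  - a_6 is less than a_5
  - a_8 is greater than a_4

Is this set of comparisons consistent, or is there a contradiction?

The single ordering a_10 < a_4 < a_8 < a_1 < a_3 < a_2 < a_9 < a_6 < a_5 < a_7 satisfies every listed relation, so no contradiction arises.

consistent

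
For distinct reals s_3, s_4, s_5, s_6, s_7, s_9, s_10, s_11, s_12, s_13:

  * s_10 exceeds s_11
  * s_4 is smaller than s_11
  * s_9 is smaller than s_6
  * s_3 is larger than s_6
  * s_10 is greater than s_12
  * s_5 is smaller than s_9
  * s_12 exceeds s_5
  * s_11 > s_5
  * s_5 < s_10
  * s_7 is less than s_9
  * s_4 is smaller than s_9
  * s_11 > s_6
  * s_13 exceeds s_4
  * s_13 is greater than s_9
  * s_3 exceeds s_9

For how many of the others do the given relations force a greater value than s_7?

6

Directly above s_7: s_9.
One step further: s_6, s_13, s_3 (4 so far).
One step further: s_11 (5 so far).
One step further: s_10 (6 so far).
Nothing else is reachable above s_7; 6 in all.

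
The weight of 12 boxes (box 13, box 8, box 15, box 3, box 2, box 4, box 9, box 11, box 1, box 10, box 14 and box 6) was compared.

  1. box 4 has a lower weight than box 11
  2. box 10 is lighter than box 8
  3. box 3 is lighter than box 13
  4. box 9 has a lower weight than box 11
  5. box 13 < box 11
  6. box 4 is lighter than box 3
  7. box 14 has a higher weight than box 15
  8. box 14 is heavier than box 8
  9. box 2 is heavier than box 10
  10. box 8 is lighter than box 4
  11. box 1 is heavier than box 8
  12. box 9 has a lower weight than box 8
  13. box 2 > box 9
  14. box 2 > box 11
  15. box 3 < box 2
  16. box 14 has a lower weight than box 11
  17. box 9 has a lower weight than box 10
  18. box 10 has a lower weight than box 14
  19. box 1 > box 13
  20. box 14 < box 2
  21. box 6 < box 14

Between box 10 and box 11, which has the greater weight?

Link the given pairs in sequence: box 10 < box 8; box 8 < box 4; box 4 < box 3; box 3 < box 13; box 13 < box 11.
Chaining these gives box 10 < box 8 < box 4 < box 3 < box 13 < box 11.
So box 10 < box 11; box 11 is the heavier of the two.

box 11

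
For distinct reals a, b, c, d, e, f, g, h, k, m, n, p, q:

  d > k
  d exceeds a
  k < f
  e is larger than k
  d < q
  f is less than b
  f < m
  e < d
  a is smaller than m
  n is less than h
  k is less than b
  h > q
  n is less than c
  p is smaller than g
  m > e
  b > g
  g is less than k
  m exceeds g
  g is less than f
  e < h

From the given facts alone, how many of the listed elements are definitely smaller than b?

Directly below b: g, k, f.
One step further: p (4 so far).
Nothing else is reachable below b; 4 in all.

4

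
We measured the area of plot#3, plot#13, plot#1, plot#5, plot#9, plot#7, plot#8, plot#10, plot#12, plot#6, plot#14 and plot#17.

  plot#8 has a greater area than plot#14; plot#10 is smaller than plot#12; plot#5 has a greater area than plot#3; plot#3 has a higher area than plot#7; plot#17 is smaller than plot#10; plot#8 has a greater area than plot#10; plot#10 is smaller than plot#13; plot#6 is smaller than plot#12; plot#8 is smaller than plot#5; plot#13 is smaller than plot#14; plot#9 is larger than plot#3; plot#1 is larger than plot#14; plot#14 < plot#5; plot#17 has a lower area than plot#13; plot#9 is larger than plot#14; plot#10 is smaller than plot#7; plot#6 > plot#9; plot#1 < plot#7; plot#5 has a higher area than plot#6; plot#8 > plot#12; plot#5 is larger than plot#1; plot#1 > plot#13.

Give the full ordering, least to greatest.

plot#17 < plot#10 < plot#13 < plot#14 < plot#1 < plot#7 < plot#3 < plot#9 < plot#6 < plot#12 < plot#8 < plot#5

Each adjacent pair is fixed by a given relation: plot#17 < plot#10; plot#10 < plot#13; plot#13 < plot#14; plot#14 < plot#1; plot#1 < plot#7; plot#7 < plot#3; plot#3 < plot#9; plot#9 < plot#6; plot#6 < plot#12; plot#12 < plot#8; plot#8 < plot#5. Chaining them end to end gives the full order.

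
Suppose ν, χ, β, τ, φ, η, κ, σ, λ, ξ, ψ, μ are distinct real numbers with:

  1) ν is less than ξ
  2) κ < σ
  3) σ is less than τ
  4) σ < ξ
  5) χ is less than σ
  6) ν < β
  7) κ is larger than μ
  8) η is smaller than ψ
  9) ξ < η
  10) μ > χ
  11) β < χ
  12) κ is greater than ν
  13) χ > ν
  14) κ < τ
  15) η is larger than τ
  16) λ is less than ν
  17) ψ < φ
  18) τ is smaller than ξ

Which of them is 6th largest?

Piecing the relations together gives one ordering: λ < ν < β < χ < μ < κ < σ < τ < ξ < η < ψ < φ.
The 6th largest is σ.

σ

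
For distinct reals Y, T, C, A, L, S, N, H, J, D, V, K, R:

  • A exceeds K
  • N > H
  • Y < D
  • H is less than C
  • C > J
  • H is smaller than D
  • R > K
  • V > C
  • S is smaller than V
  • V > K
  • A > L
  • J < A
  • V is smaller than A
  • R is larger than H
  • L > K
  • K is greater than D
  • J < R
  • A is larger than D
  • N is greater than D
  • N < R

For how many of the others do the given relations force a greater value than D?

6

Directly above D: K, N, A.
One step further: V, R, L (6 so far).
No other element is forced above D by the given relations, so the count is 6.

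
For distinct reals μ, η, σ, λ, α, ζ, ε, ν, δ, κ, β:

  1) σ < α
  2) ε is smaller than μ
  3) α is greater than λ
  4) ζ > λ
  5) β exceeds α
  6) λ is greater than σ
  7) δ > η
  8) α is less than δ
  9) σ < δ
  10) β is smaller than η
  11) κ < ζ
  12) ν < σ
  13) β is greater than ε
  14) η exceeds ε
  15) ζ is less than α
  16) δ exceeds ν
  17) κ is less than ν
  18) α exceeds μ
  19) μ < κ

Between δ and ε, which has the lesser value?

ε

Following the relations from ε: ε < μ < κ < ν < σ < λ < ζ < α < β < η < δ.
So ε < δ; ε is the smaller of the two.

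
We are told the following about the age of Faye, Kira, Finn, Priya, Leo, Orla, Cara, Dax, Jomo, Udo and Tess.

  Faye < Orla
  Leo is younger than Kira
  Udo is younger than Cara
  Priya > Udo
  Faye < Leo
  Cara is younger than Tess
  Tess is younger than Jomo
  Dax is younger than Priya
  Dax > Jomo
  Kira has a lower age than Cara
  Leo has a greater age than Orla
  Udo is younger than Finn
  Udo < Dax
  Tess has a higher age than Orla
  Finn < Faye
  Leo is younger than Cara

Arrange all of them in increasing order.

Udo < Finn < Faye < Orla < Leo < Kira < Cara < Tess < Jomo < Dax < Priya

Each adjacent pair is fixed by a given relation: Udo < Finn; Finn < Faye; Faye < Orla; Orla < Leo; Leo < Kira; Kira < Cara; Cara < Tess; Tess < Jomo; Jomo < Dax; Dax < Priya. Chaining them end to end gives the full order.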